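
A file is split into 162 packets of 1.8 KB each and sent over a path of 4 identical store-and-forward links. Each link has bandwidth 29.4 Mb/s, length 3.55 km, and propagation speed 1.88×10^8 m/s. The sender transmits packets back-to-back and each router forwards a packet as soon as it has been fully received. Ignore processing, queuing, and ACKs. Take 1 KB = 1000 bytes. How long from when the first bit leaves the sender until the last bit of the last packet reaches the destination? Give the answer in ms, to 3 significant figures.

Per-hop transmission t_tx = L/R = 14400/29400000 = 0.489796 ms.
Per-hop propagation t_prop = 3550/188000000 = 0.018883 ms.
Pipeline fill: first packet needs 4·t_tx to clear all hops; remaining 161 packets each add one t_tx.
Total = (4+162-1)·t_tx + 4·t_prop = 165·0.489796 + 4·0.018883 = 80.9 ms.

80.9 ms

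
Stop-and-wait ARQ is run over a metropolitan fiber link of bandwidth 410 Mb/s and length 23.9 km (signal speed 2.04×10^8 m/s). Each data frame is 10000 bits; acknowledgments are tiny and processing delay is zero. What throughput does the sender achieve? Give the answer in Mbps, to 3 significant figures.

t_tx = L/R = 10000/410000000 = 2.43902e-05 s.
t_prop = 23900/204000000 = 0.000117157 s; RTT = 0.000234314 s.
Cycle = t_tx + RTT = 0.000258704 s.
Throughput = L / cycle = 10000 / 0.000258704 = 38.7 Mbps.

38.7 Mbps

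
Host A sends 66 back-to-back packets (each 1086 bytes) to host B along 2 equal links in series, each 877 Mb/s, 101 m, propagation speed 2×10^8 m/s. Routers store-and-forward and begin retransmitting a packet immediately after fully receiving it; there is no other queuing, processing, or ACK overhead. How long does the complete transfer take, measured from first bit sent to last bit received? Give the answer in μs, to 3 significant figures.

Per-hop transmission t_tx = L/R = 8688/877000000 = 9.9065 μs.
Per-hop propagation t_prop = 101/200000000 = 0.505 μs.
Pipeline fill: first packet needs 2·t_tx to clear all hops; remaining 65 packets each add one t_tx.
Total = (2+66-1)·t_tx + 2·t_prop = 67·9.9065 + 2·0.505 = 665 μs.

665 μs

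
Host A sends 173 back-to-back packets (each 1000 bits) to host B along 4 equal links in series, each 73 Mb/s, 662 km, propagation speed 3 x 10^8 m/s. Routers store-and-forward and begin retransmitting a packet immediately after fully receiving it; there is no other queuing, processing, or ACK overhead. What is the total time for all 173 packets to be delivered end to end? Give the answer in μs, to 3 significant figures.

Per-hop transmission t_tx = L/R = 1000/73000000 = 13.6986 μs.
Per-hop propagation t_prop = 662000/300000000 = 2206.67 μs.
Pipeline fill: first packet needs 4·t_tx to clear all hops; remaining 172 packets each add one t_tx.
Total = (4+173-1)·t_tx + 4·t_prop = 176·13.6986 + 4·2206.67 = 11200 μs.

11200 μs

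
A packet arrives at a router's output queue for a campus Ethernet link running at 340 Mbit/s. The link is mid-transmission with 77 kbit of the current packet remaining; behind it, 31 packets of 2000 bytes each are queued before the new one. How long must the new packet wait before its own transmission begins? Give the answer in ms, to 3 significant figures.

1.69 ms

Each queued packet: L/R = 16000/340000000 = 0.0470588 ms.
31 queued → 1.45882 ms.
Plus remaining 77000 bits of current packet: 0.226471 ms.
Queuing delay = 1.69 ms.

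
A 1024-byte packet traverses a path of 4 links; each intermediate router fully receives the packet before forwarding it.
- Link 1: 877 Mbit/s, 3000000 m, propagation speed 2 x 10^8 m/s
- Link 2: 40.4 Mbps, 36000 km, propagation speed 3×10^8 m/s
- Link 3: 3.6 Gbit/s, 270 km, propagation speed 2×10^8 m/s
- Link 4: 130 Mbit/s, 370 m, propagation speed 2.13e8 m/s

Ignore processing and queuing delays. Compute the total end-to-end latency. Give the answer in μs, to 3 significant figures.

L = 1024 × 8 = 8192 bits.
Transmission delays (L/R per hop): 9.34094, 202.772, 2.27556, 63.0154 μs; sum = 277.404 μs.
Propagation delays (d/s per hop): 15000, 120000, 1350, 1.73709 μs; sum = 136352 μs.
End-to-end = 137000 μs.

137000 μs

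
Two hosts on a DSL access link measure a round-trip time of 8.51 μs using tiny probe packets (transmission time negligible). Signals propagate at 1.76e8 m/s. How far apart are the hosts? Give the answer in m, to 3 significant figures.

One-way propagation = RTT/2 = 4.255 μs.
d = s × t = 176000000 × 4.255e-06 = 749 m.

749 m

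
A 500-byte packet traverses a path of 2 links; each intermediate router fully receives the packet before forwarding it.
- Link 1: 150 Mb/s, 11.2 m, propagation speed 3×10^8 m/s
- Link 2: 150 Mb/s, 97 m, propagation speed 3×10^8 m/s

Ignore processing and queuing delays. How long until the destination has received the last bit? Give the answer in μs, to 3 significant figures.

L = 500 × 8 = 4000 bits.
Transmission delay per hop = L/R = 4000/150000000 = 26.6667 μs; 2 hops → 53.3333 μs.
Propagation delays (d/s per hop): 0.0373333, 0.323333 μs; sum = 0.360667 μs.
End-to-end = 53.7 μs.

53.7 μs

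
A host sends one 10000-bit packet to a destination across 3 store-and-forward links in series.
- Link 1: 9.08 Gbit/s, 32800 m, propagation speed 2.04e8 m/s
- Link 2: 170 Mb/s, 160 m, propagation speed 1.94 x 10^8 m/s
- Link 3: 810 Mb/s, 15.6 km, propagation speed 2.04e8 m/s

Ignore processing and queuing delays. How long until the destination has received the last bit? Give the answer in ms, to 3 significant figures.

Transmission delays (L/R per hop): 0.00110132, 0.0588235, 0.0123457 ms; sum = 0.0722705 ms.
Propagation delays (d/s per hop): 0.160784, 0.000824742, 0.0764706 ms; sum = 0.23808 ms.
End-to-end = 0.310 ms.

0.310 ms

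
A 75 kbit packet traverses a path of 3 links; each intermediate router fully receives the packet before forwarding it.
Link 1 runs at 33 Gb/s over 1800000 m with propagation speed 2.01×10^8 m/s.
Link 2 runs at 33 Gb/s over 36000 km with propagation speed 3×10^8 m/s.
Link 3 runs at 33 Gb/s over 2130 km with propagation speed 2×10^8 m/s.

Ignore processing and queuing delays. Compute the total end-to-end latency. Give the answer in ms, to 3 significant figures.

140 ms

L = 75000 bits.
Transmission delay per hop = L/R = 75000/33000000000 = 0.00227273 ms; 3 hops → 0.00681818 ms.
Propagation delays (d/s per hop): 8.95522, 120, 10.65 ms; sum = 139.605 ms.
End-to-end = 140 ms.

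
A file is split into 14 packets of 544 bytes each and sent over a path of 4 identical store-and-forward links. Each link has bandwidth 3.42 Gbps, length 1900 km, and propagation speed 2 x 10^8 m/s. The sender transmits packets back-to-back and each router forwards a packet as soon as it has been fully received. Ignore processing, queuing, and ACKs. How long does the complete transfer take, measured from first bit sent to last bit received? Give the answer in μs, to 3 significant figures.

Per-hop transmission t_tx = L/R = 4352/3420000000 = 1.27251 μs.
Per-hop propagation t_prop = 1900000/200000000 = 9500 μs.
Pipeline fill: first packet needs 4·t_tx to clear all hops; remaining 13 packets each add one t_tx.
Total = (4+14-1)·t_tx + 4·t_prop = 17·1.27251 + 4·9500 = 38000 μs.

38000 μs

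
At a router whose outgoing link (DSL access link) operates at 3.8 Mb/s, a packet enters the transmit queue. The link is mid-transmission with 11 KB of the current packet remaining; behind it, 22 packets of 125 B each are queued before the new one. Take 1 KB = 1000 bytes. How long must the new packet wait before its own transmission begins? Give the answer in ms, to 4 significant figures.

Each queued packet: L/R = 1000/3800000 = 0.263158 ms.
22 queued → 5.78947 ms.
Plus remaining 88000 bits of current packet: 23.1579 ms.
Queuing delay = 28.95 ms.

28.95 ms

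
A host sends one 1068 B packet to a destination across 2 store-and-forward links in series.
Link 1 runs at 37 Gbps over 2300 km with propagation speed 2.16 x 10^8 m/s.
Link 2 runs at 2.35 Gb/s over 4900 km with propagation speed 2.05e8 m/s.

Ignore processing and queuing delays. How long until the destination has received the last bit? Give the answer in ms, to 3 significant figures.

34.6 ms

L = 1068 × 8 = 8544 bits.
Transmission delays (L/R per hop): 0.000230919, 0.00363574 ms; sum = 0.00386666 ms.
Propagation delays (d/s per hop): 10.6481, 23.9024 ms; sum = 34.5506 ms.
End-to-end = 34.6 ms.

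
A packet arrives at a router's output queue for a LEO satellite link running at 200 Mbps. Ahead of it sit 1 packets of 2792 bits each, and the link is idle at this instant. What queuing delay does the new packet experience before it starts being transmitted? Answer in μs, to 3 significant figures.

14.0 μs

Each queued packet: L/R = 2792/200000000 = 13.96 μs.
1 queued → 13.96 μs.
Queuing delay = 14.0 μs.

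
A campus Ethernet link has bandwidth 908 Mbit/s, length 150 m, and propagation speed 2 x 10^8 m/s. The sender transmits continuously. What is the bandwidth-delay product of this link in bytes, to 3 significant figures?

Propagation delay = 150 / 200000000 = 7.5e-07 s.
BDP = R × t_prop = 908000000 × 7.5e-07 = 681 bits.
In bytes: 681/8 = 85.1 bytes.

85.1 bytes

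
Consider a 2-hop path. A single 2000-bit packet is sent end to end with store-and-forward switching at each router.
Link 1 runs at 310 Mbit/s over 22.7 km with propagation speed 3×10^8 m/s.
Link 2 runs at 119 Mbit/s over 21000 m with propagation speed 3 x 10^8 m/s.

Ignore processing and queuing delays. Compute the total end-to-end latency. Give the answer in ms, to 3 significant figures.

0.169 ms

Transmission delays (L/R per hop): 0.00645161, 0.0168067 ms; sum = 0.0232583 ms.
Propagation delays (d/s per hop): 0.0756667, 0.07 ms; sum = 0.145667 ms.
End-to-end = 0.169 ms.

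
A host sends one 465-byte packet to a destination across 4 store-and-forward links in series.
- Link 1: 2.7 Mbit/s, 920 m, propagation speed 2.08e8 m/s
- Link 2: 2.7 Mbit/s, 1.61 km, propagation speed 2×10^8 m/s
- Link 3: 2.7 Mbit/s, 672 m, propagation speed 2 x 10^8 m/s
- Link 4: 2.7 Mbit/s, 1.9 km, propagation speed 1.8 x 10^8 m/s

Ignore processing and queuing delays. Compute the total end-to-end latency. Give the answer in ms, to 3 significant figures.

L = 465 × 8 = 3720 bits.
Transmission delay per hop = L/R = 3720/2700000 = 1.37778 ms; 4 hops → 5.51111 ms.
Propagation delays (d/s per hop): 0.00442308, 0.00805, 0.00336, 0.0105556 ms; sum = 0.0263886 ms.
End-to-end = 5.54 ms.

5.54 ms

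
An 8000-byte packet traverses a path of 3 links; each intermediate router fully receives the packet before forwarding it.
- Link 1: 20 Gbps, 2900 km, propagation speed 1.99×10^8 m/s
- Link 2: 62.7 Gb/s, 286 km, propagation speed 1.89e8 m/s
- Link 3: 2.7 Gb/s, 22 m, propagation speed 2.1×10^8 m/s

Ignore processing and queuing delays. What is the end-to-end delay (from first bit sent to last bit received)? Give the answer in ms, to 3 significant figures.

16.1 ms

L = 8000 × 8 = 64000 bits.
Transmission delays (L/R per hop): 0.0032, 0.00102073, 0.0237037 ms; sum = 0.0279244 ms.
Propagation delays (d/s per hop): 14.5729, 1.51323, 0.000104762 ms; sum = 16.0862 ms.
End-to-end = 16.1 ms.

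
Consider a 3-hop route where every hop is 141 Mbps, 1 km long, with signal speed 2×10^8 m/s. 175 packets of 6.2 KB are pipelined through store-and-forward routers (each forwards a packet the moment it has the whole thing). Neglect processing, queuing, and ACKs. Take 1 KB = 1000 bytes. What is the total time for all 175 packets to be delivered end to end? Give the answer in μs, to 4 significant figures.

62280 μs

Per-hop transmission t_tx = L/R = 49600/141000000 = 351.773 μs.
Per-hop propagation t_prop = 1000/200000000 = 5 μs.
Pipeline fill: first packet needs 3·t_tx to clear all hops; remaining 174 packets each add one t_tx.
Total = (3+175-1)·t_tx + 3·t_prop = 177·351.773 + 3·5 = 62280 μs.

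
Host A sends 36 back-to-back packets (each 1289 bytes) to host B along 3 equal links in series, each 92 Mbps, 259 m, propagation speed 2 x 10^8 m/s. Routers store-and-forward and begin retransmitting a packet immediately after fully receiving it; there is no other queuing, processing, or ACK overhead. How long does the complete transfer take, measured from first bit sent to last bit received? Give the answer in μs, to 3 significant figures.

4260 μs

Per-hop transmission t_tx = L/R = 10312/92000000 = 112.087 μs.
Per-hop propagation t_prop = 259/200000000 = 1.295 μs.
Pipeline fill: first packet needs 3·t_tx to clear all hops; remaining 35 packets each add one t_tx.
Total = (3+36-1)·t_tx + 3·t_prop = 38·112.087 + 3·1.295 = 4260 μs.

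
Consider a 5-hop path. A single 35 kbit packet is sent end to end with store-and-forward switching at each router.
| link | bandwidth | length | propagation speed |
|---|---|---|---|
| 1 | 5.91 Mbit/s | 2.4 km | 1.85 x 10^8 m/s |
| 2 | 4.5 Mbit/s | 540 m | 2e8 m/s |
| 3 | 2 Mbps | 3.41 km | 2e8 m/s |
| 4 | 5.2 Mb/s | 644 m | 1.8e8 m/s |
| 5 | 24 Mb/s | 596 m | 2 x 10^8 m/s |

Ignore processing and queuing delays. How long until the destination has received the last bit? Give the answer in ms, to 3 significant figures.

39.4 ms

L = 35000 bits.
Transmission delays (L/R per hop): 5.92217, 7.77778, 17.5, 6.73077, 1.45833 ms; sum = 39.389 ms.
Propagation delays (d/s per hop): 0.012973, 0.0027, 0.01705, 0.00357778, 0.00298 ms; sum = 0.0392808 ms.
End-to-end = 39.4 ms.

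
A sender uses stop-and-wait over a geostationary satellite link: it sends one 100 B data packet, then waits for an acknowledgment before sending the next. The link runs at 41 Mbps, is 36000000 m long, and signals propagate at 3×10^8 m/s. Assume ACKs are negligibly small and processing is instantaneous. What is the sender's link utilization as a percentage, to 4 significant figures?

t_tx = L/R = 800/41000000 = 1.95122e-05 s.
t_prop = 36000000/300000000 = 0.12 s; RTT = 0.24 s.
Cycle = t_tx + RTT = 0.24002 s.
Utilization = t_tx / cycle = 1.95122e-05/0.24002 = 0.008129 %.

0.008129 %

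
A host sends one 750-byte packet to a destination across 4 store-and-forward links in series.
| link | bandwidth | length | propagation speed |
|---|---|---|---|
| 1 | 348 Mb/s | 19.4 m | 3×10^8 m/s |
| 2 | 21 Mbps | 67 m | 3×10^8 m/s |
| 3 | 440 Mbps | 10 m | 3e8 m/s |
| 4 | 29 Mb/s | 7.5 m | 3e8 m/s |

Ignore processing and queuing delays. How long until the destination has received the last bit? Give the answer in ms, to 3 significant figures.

0.524 ms

L = 750 × 8 = 6000 bits.
Transmission delays (L/R per hop): 0.0172414, 0.285714, 0.0136364, 0.206897 ms; sum = 0.523489 ms.
Propagation delays (d/s per hop): 6.46667e-05, 0.000223333, 3.33333e-05, 2.5e-05 ms; sum = 0.000346333 ms.
End-to-end = 0.524 ms.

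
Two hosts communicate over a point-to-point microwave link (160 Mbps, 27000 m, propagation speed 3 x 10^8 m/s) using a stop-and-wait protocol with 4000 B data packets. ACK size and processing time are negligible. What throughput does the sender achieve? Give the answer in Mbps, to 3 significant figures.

t_tx = L/R = 32000/160000000 = 0.0002 s.
t_prop = 27000/300000000 = 9e-05 s; RTT = 0.00018 s.
Cycle = t_tx + RTT = 0.00038 s.
Throughput = L / cycle = 32000 / 0.00038 = 84.2 Mbps.

84.2 Mbps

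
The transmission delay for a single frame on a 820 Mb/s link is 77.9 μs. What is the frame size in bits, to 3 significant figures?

63900 bits

L = R × t_tx = 820000000 b/s × 7.79e-05 s = 63878 bits.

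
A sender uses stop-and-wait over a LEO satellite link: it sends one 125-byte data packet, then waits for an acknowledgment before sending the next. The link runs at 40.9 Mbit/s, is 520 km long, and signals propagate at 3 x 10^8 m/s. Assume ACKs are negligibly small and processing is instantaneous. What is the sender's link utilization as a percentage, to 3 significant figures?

t_tx = L/R = 1000/40900000 = 2.44499e-05 s.
t_prop = 520000/300000000 = 0.00173333 s; RTT = 0.00346667 s.
Cycle = t_tx + RTT = 0.00349112 s.
Utilization = t_tx / cycle = 2.44499e-05/0.00349112 = 0.700 %.

0.700 %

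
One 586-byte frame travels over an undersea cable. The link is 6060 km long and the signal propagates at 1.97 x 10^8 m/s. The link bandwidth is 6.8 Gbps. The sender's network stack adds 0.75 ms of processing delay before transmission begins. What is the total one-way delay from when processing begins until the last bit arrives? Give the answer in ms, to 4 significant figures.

31.51 ms

L = 586 × 8 = 4688 bits.
Transmission delay = L/R = 4688 / 6800000000 = 0.000689412 ms.
Propagation delay = d/s = 6060000 m / 197000000 m/s = 30.7614 ms.
Plus processing delay 0.75 ms = 0.75 ms.
Total = 31.51 ms.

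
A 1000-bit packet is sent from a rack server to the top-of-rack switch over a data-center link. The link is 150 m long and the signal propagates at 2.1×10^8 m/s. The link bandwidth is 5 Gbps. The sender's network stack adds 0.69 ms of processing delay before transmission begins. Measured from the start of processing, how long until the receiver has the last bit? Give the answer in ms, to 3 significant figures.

0.691 ms

Transmission delay = L/R = 1000 / 5000000000 = 0.0002 ms.
Propagation delay = d/s = 150 m / 210000000 m/s = 0.000714286 ms.
Plus processing delay 0.69 ms = 0.69 ms.
Total = 0.691 ms.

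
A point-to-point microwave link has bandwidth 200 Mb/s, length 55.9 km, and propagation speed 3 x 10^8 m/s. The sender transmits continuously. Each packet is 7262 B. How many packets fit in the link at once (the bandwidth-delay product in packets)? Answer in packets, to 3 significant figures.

0.641 packets

Propagation delay = 55900 / 300000000 = 0.000186333 s.
BDP = R × t_prop = 200000000 × 0.000186333 = 37266.7 bits.
In packets of 58096 bits: 0.641 packets.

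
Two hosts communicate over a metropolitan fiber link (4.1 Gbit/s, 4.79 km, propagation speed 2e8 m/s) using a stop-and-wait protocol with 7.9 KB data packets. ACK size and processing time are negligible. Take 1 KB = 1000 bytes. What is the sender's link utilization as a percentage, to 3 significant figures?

t_tx = L/R = 63200/4.1e+09 = 1.54146e-05 s.
t_prop = 4790/200000000 = 2.395e-05 s; RTT = 4.79e-05 s.
Cycle = t_tx + RTT = 6.33146e-05 s.
Utilization = t_tx / cycle = 1.54146e-05/6.33146e-05 = 24.3 %.

24.3 %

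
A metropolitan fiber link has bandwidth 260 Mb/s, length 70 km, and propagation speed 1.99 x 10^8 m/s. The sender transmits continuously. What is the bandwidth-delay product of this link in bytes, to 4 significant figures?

Propagation delay = 70000 / 199000000 = 0.000351759 s.
BDP = R × t_prop = 260000000 × 0.000351759 = 91457.3 bits.
In bytes: 91457.3/8 = 11430 bytes.

11430 bytes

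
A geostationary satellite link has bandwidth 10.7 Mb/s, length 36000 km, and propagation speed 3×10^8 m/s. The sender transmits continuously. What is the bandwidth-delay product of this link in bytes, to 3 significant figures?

161000 bytes

Propagation delay = 36000000 / 300000000 = 0.12 s.
BDP = R × t_prop = 10700000 × 0.12 = 1284000 bits.
In bytes: 1284000/8 = 161000 bytes.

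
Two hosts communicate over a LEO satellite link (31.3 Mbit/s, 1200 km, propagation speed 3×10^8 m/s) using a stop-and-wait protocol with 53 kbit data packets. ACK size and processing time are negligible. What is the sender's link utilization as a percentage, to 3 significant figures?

t_tx = L/R = 53000/31300000 = 0.00169329 s.
t_prop = 1200000/300000000 = 0.004 s; RTT = 0.008 s.
Cycle = t_tx + RTT = 0.00969329 s.
Utilization = t_tx / cycle = 0.00169329/0.00969329 = 17.5 %.

17.5 %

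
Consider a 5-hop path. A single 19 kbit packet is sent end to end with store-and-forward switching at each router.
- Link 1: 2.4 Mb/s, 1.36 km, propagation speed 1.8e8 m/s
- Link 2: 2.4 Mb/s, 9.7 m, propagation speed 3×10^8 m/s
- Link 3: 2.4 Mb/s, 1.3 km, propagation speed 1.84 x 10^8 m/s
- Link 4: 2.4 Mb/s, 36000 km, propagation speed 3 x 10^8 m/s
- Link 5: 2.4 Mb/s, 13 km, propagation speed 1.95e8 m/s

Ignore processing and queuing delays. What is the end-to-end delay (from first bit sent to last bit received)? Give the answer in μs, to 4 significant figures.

159700 μs

L = 19000 bits.
Transmission delay per hop = L/R = 19000/2400000 = 7916.67 μs; 5 hops → 39583.3 μs.
Propagation delays (d/s per hop): 7.55556, 0.0323333, 7.06522, 120000, 66.6667 μs; sum = 120081 μs.
End-to-end = 159700 μs.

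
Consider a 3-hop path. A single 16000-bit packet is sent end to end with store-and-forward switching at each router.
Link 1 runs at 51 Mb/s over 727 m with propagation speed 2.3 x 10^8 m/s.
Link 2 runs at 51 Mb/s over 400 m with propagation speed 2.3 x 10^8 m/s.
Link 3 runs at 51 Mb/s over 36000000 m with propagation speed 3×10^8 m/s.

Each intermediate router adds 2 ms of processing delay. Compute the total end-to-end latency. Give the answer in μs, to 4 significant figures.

124900 μs

Transmission delay per hop = L/R = 16000/51000000 = 313.725 μs; 3 hops → 941.176 μs.
Propagation delays (d/s per hop): 3.16087, 1.73913, 120000 μs; sum = 120005 μs.
Processing at 2 router(s): 2 × 2 ms = 4000 μs.
End-to-end = 124900 μs.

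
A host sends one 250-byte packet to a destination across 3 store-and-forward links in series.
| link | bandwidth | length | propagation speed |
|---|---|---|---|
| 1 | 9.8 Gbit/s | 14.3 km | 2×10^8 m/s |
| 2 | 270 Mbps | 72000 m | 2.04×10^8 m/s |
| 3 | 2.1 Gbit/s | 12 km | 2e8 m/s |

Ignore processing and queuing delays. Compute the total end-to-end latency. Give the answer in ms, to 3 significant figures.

0.493 ms

L = 250 × 8 = 2000 bits.
Transmission delays (L/R per hop): 0.000204082, 0.00740741, 0.000952381 ms; sum = 0.00856387 ms.
Propagation delays (d/s per hop): 0.0715, 0.352941, 0.06 ms; sum = 0.484441 ms.
End-to-end = 0.493 ms.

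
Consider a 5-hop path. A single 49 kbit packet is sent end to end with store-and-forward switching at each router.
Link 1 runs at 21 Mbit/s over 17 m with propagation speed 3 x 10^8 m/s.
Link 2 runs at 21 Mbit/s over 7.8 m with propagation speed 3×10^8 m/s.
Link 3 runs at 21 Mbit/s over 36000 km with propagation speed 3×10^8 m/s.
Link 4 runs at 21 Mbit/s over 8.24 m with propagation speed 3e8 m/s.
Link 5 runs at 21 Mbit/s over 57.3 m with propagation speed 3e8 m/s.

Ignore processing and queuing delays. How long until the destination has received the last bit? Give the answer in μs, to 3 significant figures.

132000 μs

L = 49000 bits.
Transmission delay per hop = L/R = 49000/21000000 = 2333.33 μs; 5 hops → 11666.7 μs.
Propagation delays (d/s per hop): 0.0566667, 0.026, 120000, 0.0274667, 0.191 μs; sum = 120000 μs.
End-to-end = 132000 μs.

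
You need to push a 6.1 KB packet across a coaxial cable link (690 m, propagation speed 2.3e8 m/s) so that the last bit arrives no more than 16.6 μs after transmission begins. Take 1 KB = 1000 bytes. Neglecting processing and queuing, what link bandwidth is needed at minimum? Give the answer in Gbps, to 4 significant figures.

L = 48800 bits.
Propagation delay = 690 / 2.3e+08 = 3 μs.
Transmission budget = 16.6 − 3 = 13.6 μs.
R ≥ L / t_tx = 48800 bits / 1.36e-05 s = 3.588 Gbps.

3.588 Gbps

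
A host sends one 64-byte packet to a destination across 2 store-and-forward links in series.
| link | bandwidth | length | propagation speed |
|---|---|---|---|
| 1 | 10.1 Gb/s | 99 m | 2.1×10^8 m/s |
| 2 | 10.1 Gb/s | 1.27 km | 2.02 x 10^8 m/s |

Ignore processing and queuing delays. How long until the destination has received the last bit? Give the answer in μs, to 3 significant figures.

L = 64 × 8 = 512 bits.
Transmission delay per hop = L/R = 512/10100000000 = 0.0506931 μs; 2 hops → 0.101386 μs.
Propagation delays (d/s per hop): 0.471429, 6.28713 μs; sum = 6.75856 μs.
End-to-end = 6.86 μs.

6.86 μs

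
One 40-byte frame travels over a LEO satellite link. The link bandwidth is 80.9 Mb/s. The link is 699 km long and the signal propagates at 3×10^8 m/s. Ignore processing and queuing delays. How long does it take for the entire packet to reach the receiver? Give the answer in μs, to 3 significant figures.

L = 40 × 8 = 320 bits.
Transmission delay = L/R = 320 / 80900000 = 3.9555 μs.
Propagation delay = d/s = 699000 m / 300000000 m/s = 2330 μs.
Total = 2330 μs.

2330 μs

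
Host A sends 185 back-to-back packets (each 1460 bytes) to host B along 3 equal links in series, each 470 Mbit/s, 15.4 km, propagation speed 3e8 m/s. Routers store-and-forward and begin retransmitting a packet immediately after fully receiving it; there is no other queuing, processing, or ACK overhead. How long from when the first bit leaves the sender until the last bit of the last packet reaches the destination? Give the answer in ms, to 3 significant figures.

4.80 ms

Per-hop transmission t_tx = L/R = 11680/470000000 = 0.0248511 ms.
Per-hop propagation t_prop = 15400/300000000 = 0.0513333 ms.
Pipeline fill: first packet needs 3·t_tx to clear all hops; remaining 184 packets each add one t_tx.
Total = (3+185-1)·t_tx + 3·t_prop = 187·0.0248511 + 3·0.0513333 = 4.80 ms.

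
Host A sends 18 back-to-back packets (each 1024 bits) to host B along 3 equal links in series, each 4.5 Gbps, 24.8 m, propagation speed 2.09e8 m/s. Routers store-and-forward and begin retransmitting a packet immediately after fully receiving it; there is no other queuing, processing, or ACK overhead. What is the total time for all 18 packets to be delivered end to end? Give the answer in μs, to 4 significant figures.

4.907 μs

Per-hop transmission t_tx = L/R = 1024/4500000000 = 0.227556 μs.
Per-hop propagation t_prop = 24.8/209000000 = 0.11866 μs.
Pipeline fill: first packet needs 3·t_tx to clear all hops; remaining 17 packets each add one t_tx.
Total = (3+18-1)·t_tx + 3·t_prop = 20·0.227556 + 3·0.11866 = 4.907 μs.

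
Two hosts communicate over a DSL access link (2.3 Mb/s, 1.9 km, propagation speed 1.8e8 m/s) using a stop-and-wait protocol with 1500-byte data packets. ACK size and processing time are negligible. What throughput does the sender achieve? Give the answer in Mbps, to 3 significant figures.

2.29 Mbps

t_tx = L/R = 12000/2300000 = 0.00521739 s.
t_prop = 1900/180000000 = 1.05556e-05 s; RTT = 2.11111e-05 s.
Cycle = t_tx + RTT = 0.0052385 s.
Throughput = L / cycle = 12000 / 0.0052385 = 2.29 Mbps.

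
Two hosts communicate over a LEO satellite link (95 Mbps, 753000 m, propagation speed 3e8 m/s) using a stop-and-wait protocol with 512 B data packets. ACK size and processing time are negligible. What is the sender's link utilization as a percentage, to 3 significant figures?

0.852 %

t_tx = L/R = 4096/95000000 = 4.31158e-05 s.
t_prop = 753000/300000000 = 0.00251 s; RTT = 0.00502 s.
Cycle = t_tx + RTT = 0.00506312 s.
Utilization = t_tx / cycle = 4.31158e-05/0.00506312 = 0.852 %.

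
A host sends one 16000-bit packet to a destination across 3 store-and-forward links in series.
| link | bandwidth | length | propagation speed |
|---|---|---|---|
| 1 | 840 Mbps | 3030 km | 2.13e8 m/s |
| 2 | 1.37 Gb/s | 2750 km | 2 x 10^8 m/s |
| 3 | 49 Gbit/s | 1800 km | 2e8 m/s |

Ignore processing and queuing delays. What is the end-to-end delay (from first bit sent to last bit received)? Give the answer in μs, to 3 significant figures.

37000 μs

Transmission delays (L/R per hop): 19.0476, 11.6788, 0.326531 μs; sum = 31.053 μs.
Propagation delays (d/s per hop): 14225.4, 13750, 9000 μs; sum = 36975.4 μs.
End-to-end = 37000 μs.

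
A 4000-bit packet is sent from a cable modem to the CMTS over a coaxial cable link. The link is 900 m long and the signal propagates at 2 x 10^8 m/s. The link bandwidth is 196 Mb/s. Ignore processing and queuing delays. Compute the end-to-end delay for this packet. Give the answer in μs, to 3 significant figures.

24.9 μs

Transmission delay = L/R = 4000 / 196000000 = 20.4082 μs.
Propagation delay = d/s = 900 m / 200000000 m/s = 4.5 μs.
Total = 24.9 μs.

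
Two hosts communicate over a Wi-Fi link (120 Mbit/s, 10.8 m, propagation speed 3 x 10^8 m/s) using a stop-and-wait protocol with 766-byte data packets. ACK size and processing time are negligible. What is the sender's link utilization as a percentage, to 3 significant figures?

99.9 %

t_tx = L/R = 6128/120000000 = 5.10667e-05 s.
t_prop = 10.8/300000000 = 3.6e-08 s; RTT = 7.2e-08 s.
Cycle = t_tx + RTT = 5.11387e-05 s.
Utilization = t_tx / cycle = 5.10667e-05/5.11387e-05 = 99.9 %.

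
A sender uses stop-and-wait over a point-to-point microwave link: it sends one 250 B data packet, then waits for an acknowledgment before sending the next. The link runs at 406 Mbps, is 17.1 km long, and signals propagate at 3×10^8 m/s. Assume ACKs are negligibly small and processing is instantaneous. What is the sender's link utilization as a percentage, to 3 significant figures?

4.14 %

t_tx = L/R = 2000/406000000 = 4.92611e-06 s.
t_prop = 17100/300000000 = 5.7e-05 s; RTT = 0.000114 s.
Cycle = t_tx + RTT = 0.000118926 s.
Utilization = t_tx / cycle = 4.92611e-06/0.000118926 = 4.14 %.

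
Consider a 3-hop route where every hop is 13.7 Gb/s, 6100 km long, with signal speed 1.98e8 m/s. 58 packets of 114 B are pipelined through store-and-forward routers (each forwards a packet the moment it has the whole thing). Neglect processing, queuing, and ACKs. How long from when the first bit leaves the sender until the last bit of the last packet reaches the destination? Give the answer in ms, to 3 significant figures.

92.4 ms

Per-hop transmission t_tx = L/R = 912/13700000000 = 6.65693e-05 ms.
Per-hop propagation t_prop = 6100000/198000000 = 30.8081 ms.
Pipeline fill: first packet needs 3·t_tx to clear all hops; remaining 57 packets each add one t_tx.
Total = (3+58-1)·t_tx + 3·t_prop = 60·6.65693e-05 + 3·30.8081 = 92.4 ms.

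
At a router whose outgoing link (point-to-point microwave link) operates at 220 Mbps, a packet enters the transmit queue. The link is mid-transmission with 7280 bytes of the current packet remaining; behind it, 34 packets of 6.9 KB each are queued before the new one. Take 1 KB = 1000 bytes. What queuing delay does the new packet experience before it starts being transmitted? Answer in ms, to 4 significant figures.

8.796 ms

Each queued packet: L/R = 55200/220000000 = 0.250909 ms.
34 queued → 8.53091 ms.
Plus remaining 58240 bits of current packet: 0.264727 ms.
Queuing delay = 8.796 ms.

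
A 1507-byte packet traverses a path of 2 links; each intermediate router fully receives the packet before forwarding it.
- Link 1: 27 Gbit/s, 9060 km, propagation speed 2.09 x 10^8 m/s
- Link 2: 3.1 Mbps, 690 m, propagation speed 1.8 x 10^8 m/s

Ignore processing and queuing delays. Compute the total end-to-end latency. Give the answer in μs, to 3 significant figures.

47200 μs

L = 1507 × 8 = 12056 bits.
Transmission delays (L/R per hop): 0.446519, 3889.03 μs; sum = 3889.48 μs.
Propagation delays (d/s per hop): 43349.3, 3.83333 μs; sum = 43353.1 μs.
End-to-end = 47200 μs.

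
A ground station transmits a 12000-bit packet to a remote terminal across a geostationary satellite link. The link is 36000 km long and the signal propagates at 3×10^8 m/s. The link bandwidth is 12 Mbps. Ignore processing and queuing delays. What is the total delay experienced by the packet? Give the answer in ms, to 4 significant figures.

121.0 ms

Transmission delay = L/R = 12000 / 12000000 = 1 ms.
Propagation delay = d/s = 36000000 m / 300000000 m/s = 120 ms.
Total = 121.0 ms.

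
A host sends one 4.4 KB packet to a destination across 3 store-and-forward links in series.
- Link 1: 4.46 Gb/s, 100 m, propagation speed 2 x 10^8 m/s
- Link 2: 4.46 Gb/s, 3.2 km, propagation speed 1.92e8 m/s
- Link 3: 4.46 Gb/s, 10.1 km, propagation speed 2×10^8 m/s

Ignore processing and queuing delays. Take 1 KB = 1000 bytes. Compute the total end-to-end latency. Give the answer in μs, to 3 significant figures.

91.3 μs

L = 35200 bits.
Transmission delay per hop = L/R = 35200/4460000000 = 7.89238 μs; 3 hops → 23.6771 μs.
Propagation delays (d/s per hop): 0.5, 16.6667, 50.5 μs; sum = 67.6667 μs.
End-to-end = 91.3 μs.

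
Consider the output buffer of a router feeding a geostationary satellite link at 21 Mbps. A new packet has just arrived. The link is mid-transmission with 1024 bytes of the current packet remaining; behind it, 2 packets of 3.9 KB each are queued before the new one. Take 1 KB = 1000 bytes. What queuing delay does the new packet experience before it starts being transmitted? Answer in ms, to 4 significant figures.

3.362 ms

Each queued packet: L/R = 31200/21000000 = 1.48571 ms.
2 queued → 2.97143 ms.
Plus remaining 8192 bits of current packet: 0.390095 ms.
Queuing delay = 3.362 ms.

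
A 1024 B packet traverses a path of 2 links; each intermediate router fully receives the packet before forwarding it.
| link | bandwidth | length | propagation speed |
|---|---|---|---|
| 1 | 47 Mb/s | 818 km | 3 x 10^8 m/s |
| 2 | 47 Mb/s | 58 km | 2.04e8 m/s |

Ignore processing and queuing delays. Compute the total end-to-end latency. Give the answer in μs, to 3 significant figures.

3360 μs

L = 1024 × 8 = 8192 bits.
Transmission delay per hop = L/R = 8192/47000000 = 174.298 μs; 2 hops → 348.596 μs.
Propagation delays (d/s per hop): 2726.67, 284.314 μs; sum = 3010.98 μs.
End-to-end = 3360 μs.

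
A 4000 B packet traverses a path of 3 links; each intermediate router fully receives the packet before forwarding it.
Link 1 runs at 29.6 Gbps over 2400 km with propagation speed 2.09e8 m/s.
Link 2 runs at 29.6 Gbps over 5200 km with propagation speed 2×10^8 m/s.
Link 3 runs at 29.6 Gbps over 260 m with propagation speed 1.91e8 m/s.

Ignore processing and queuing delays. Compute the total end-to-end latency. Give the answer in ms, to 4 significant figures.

37.49 ms

L = 4000 × 8 = 32000 bits.
Transmission delay per hop = L/R = 32000/29600000000 = 0.00108108 ms; 3 hops → 0.00324324 ms.
Propagation delays (d/s per hop): 11.4833, 26, 0.00136126 ms; sum = 37.4846 ms.
End-to-end = 37.49 ms.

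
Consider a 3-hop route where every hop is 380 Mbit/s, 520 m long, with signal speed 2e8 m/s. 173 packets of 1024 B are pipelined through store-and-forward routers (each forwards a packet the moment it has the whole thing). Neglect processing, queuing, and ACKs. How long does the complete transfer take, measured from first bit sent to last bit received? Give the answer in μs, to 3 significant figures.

3780 μs

Per-hop transmission t_tx = L/R = 8192/380000000 = 21.5579 μs.
Per-hop propagation t_prop = 520/200000000 = 2.6 μs.
Pipeline fill: first packet needs 3·t_tx to clear all hops; remaining 172 packets each add one t_tx.
Total = (3+173-1)·t_tx + 3·t_prop = 175·21.5579 + 3·2.6 = 3780 μs.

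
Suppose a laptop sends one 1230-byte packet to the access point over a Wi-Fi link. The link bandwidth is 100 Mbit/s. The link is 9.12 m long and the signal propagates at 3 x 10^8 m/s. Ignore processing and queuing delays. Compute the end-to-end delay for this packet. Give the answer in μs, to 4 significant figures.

98.43 μs

L = 1230 × 8 = 9840 bits.
Transmission delay = L/R = 9840 / 100000000 = 98.4 μs.
Propagation delay = d/s = 9.12 m / 300000000 m/s = 0.0304 μs.
Total = 98.43 μs.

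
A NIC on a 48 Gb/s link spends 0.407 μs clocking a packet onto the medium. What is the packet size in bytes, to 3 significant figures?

L = R × t_tx = 48000000000 b/s × 4.07e-07 s = 19536 bits.
In bytes: 19536 / 8 = 2440 bytes.

2440 bytes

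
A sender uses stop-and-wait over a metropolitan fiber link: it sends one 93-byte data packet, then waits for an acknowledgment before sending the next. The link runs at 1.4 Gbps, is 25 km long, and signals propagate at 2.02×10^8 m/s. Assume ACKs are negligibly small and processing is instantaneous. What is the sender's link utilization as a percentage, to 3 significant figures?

t_tx = L/R = 744/1400000000 = 5.31429e-07 s.
t_prop = 25000/202000000 = 0.000123762 s; RTT = 0.000247525 s.
Cycle = t_tx + RTT = 0.000248056 s.
Utilization = t_tx / cycle = 5.31429e-07/0.000248056 = 0.214 %.

0.214 %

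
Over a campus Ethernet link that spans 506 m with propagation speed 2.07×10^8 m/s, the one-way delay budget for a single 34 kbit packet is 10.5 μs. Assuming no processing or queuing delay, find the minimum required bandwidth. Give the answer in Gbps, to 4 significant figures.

Propagation delay = 506 / 2.07e+08 = 2.44444 μs.
Transmission budget = 10.5 − 2.44444 = 8.05556 μs.
R ≥ L / t_tx = 34000 bits / 8.05556e-06 s = 4.221 Gbps.

4.221 Gbps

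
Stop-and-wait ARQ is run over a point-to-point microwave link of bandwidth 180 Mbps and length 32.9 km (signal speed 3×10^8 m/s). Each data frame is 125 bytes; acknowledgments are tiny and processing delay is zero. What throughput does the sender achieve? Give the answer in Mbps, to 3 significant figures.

t_tx = L/R = 1000/180000000 = 5.55556e-06 s.
t_prop = 32900/300000000 = 0.000109667 s; RTT = 0.000219333 s.
Cycle = t_tx + RTT = 0.000224889 s.
Throughput = L / cycle = 1000 / 0.000224889 = 4.45 Mbps.

4.45 Mbps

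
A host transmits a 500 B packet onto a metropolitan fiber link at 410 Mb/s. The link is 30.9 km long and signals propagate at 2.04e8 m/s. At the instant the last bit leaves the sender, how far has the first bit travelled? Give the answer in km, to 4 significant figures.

1.990 km

t_tx = L/R = 4000/410000000 = 9.7561e-06 s.
Distance = s × t_tx = 204000000 × 9.7561e-06 = 1.990 km.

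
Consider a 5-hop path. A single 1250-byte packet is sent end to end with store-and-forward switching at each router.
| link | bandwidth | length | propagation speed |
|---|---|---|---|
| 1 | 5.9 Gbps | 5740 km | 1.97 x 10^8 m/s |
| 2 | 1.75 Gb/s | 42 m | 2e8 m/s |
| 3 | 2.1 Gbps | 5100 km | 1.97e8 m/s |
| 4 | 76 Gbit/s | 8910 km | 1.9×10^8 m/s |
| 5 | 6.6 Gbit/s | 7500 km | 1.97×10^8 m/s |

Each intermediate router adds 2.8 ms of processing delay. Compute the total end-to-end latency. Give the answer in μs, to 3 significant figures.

L = 1250 × 8 = 10000 bits.
Transmission delays (L/R per hop): 1.69492, 5.71429, 4.7619, 0.131579, 1.51515 μs; sum = 13.8178 μs.
Propagation delays (d/s per hop): 29137.1, 0.21, 25888.3, 46894.7, 38071.1 μs; sum = 139991 μs.
Processing at 4 router(s): 4 × 2.8 ms = 11200 μs.
End-to-end = 151000 μs.

151000 μs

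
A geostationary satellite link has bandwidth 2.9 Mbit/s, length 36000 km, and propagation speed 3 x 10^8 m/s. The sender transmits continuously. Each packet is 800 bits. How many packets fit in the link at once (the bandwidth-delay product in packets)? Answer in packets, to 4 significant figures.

Propagation delay = 36000000 / 300000000 = 0.12 s.
BDP = R × t_prop = 2900000 × 0.12 = 348000 bits.
In packets of 800 bits: 435.0 packets.

435.0 packets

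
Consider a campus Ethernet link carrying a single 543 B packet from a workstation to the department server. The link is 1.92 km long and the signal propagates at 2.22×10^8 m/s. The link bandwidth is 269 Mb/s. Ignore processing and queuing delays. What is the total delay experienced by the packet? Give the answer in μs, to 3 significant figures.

L = 543 × 8 = 4344 bits.
Transmission delay = L/R = 4344 / 269000000 = 16.1487 μs.
Propagation delay = d/s = 1920 m / 2.22e+08 m/s = 8.64865 μs.
Total = 24.8 μs.

24.8 μs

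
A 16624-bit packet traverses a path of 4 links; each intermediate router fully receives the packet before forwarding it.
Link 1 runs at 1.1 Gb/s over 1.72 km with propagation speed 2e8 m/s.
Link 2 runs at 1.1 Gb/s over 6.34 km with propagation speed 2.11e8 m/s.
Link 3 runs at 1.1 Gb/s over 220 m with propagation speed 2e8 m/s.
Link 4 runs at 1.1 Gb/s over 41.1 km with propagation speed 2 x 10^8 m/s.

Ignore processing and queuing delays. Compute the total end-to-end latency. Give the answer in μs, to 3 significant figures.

306 μs

Transmission delay per hop = L/R = 16624/1100000000 = 15.1127 μs; 4 hops → 60.4509 μs.
Propagation delays (d/s per hop): 8.6, 30.0474, 1.1, 205.5 μs; sum = 245.247 μs.
End-to-end = 306 μs.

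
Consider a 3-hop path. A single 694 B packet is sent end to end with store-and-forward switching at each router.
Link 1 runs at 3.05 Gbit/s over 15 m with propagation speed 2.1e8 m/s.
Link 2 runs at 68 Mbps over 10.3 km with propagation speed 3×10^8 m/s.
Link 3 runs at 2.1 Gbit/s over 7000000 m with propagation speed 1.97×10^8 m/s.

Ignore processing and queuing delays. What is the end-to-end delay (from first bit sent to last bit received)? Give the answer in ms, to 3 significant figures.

L = 694 × 8 = 5552 bits.
Transmission delays (L/R per hop): 0.00182033, 0.0816471, 0.00264381 ms; sum = 0.0861112 ms.
Propagation delays (d/s per hop): 7.14286e-05, 0.0343333, 35.533 ms; sum = 35.5674 ms.
End-to-end = 35.7 ms.

35.7 ms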